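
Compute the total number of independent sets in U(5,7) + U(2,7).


For a direct sum, |I(M1+M2)| = |I(M1)| * |I(M2)|.
|I(U(5,7))| = sum C(7,k) for k=0..5 = 120.
|I(U(2,7))| = sum C(7,k) for k=0..2 = 29.
Total = 120 * 29 = 3480.

3480


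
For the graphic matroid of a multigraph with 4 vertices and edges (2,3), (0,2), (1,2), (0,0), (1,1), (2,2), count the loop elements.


In a graphic matroid, a loop is a self-loop edge (u,u) with rank 0.
Examining all 6 edges for self-loops...
Self-loops found: (0,0), (1,1), (2,2)
Number of loops = 3.

3


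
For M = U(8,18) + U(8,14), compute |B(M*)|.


(M1+M2)* = M1* + M2*.
M1* = U(10,18), bases: C(18,10) = 43758.
M2* = U(6,14), bases: C(14,6) = 3003.
|B(M*)| = 43758 * 3003 = 131405274.

131405274


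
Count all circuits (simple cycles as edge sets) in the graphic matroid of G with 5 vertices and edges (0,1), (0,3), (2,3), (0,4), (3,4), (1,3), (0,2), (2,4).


A circuit in a graphic matroid = edge set of a simple cycle.
G has 5 vertices and 8 edges.
Enumerating all minimal edge subsets forming cycles...
Total circuits found: 12.

12


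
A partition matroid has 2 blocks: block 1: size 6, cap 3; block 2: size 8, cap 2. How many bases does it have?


A basis picks exactly ci elements from block i.
Number of bases = product of C(|Si|, ci).
= C(6,3) * C(8,2)
= 20 * 28
= 560.

560


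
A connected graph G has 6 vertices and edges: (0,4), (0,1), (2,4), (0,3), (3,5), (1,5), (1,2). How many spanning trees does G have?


By Kirchhoff's matrix tree theorem, the number of spanning trees equals
the determinant of any cofactor of the Laplacian matrix L.
G has 6 vertices and 7 edges.
Computing the (5 x 5) cofactor determinant gives 15.

15


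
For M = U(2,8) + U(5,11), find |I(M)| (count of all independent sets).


For a direct sum, |I(M1+M2)| = |I(M1)| * |I(M2)|.
|I(U(2,8))| = sum C(8,k) for k=0..2 = 37.
|I(U(5,11))| = sum C(11,k) for k=0..5 = 1024.
Total = 37 * 1024 = 37888.

37888


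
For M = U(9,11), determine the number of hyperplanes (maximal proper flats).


Hyperplanes of U(9,11) are flats of rank 8.
In a uniform matroid, these are exactly the (8)-element subsets.
Count = C(11,8) = 165.

165


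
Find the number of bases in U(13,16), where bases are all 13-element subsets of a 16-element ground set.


Bases of U(13,16) are all 13-element subsets of the 16-element ground set.
Number of bases = C(16,13).
(16 choose 13) = 560.

560


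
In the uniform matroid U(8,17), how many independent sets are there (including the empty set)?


Independent sets of U(8,17) are all subsets of size <= 8.
Count = C(17,0) + C(17,1) + C(17,2) + C(17,3) + C(17,4) + C(17,5) + C(17,6) + C(17,7) + C(17,8)
     = 1 + 17 + 136 + 680 + 2380 + 6188 + 12376 + 19448 + 24310
     = 65536.

65536


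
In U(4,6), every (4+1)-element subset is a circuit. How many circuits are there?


In U(4,6), circuits are the (5)-element subsets.
Any set of 5 elements is dependent, and removing any one element gives
an independent set of size 4, so it is a minimal dependent set.
Number of circuits = C(6,5) = 6.

6


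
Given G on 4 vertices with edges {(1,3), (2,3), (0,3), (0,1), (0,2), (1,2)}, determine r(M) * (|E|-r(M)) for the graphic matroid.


r(M) = |V| - c = 4 - 1 = 3.
nullity = |E| - r(M) = 6 - 3 = 3.
Product = 3 * 3 = 9.

9


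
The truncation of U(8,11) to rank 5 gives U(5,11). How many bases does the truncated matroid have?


Truncating U(8,11) to rank 5 gives U(5,11).
Bases of U(5,11) are all 5-element subsets of 11 elements.
Number of bases = C(11,5) = 462.

462


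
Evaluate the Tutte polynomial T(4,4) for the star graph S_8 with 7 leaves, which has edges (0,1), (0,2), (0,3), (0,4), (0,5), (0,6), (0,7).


A star on 8 vertices is a tree with 7 edges.
T(x,y) = x^(7) for any tree.
T(4,4) = 4^7 = 16384.

16384


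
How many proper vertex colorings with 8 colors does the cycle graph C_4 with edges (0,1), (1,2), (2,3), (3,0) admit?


P(C_4, k) = (k-1)^4 + (-1)^4*(k-1).
P(8) = (7)^4 + 7
= 2401 + 7 = 2408.

2408


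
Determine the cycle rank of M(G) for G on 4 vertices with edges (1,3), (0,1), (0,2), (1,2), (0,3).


Cycle rank (nullity) = |E| - r(M) = |E| - (|V| - c).
|E| = 5, |V| = 4, c = 1.
Nullity = 5 - (4 - 1) = 5 - 3 = 2.

2


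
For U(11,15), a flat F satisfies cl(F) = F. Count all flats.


Flats of U(11,15): every subset of size < 11 is a flat, plus E itself.
Count = C(15,0) + C(15,1) + C(15,2) + C(15,3) + C(15,4) + C(15,5) + C(15,6) + C(15,7) + C(15,8) + C(15,9) + C(15,10) + 1
     = 1 + 15 + 105 + 455 + 1365 + 3003 + 5005 + 6435 + 6435 + 5005 + 3003 + 1
     = 30828.

30828


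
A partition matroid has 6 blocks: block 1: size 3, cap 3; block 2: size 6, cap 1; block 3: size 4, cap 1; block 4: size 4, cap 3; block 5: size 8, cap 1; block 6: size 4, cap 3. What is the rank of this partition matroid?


Rank of a partition matroid = sum of min(|Si|, ci) for each block.
= min(3,3) + min(6,1) + min(4,1) + min(4,3) + min(8,1) + min(4,3)
= 3 + 1 + 1 + 3 + 1 + 3
= 12.

12


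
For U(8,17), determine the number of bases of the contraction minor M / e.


Contracting e from U(8,17) gives U(7,16).
Bases of U(7,16) = C(16,7) = 11440.

11440


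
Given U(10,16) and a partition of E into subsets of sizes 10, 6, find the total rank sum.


r(Ai) = min(|Ai|, 10) for each part.
Sum = min(10,10) + min(6,10)
    = 10 + 6
    = 16.

16


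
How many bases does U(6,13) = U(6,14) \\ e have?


Deleting e from U(6,14) gives U(6,13) since n > r.
Bases of U(6,13) = C(13,6) = 1716.

1716


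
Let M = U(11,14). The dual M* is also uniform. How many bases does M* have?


The dual of U(r,n) is U(n-r, n) = U(3,14).
Bases of U(3,14) are all (3)-element subsets.
|B(M*)| = (14 choose 3) = 364.

364


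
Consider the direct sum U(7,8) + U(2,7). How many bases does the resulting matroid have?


Bases of a direct sum M1 + M2: |B| = |B(M1)| * |B(M2)|.
|B(U(7,8))| = C(8,7) = 8.
|B(U(2,7))| = C(7,2) = 21.
Total bases = 8 * 21 = 168.

168


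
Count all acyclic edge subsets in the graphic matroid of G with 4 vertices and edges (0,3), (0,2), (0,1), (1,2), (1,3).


An independent set in a graphic matroid is an acyclic edge subset.
G has 4 vertices and 5 edges.
Enumerate all 2^5 = 32 subsets, checking for acyclicity.
Total independent sets = 24.

24


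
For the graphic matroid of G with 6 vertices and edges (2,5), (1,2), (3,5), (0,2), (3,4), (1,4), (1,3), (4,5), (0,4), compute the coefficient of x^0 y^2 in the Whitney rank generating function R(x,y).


R(x,y) = sum over A in 2^E of x^(r(E)-r(A)) * y^(|A|-r(A)).
G has 6 vertices, 9 edges. r(E) = 5.
Enumerate all 2^9 = 512 subsets.
Count subsets with r(E)-r(A)=0 and |A|-r(A)=2: 35.

35


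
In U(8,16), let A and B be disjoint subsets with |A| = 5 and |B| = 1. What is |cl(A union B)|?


|A union B| = 5 + 1 = 6 (disjoint).
In U(8,16), cl(S) = S if |S| < 8, else cl(S) = E.
Since 6 < 8, cl(A union B) = A union B.
|cl(A union B)| = 6.

6


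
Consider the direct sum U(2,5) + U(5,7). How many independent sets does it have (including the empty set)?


For a direct sum, |I(M1+M2)| = |I(M1)| * |I(M2)|.
|I(U(2,5))| = sum C(5,k) for k=0..2 = 16.
|I(U(5,7))| = sum C(7,k) for k=0..5 = 120.
Total = 16 * 120 = 1920.

1920


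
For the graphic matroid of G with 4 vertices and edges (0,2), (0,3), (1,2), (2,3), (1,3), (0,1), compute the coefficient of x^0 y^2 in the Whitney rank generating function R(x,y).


R(x,y) = sum over A in 2^E of x^(r(E)-r(A)) * y^(|A|-r(A)).
G has 4 vertices, 6 edges. r(E) = 3.
Enumerate all 2^6 = 64 subsets.
Count subsets with r(E)-r(A)=0 and |A|-r(A)=2: 6.

6


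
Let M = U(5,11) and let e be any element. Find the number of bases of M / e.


Contracting e from U(5,11) gives U(4,10).
Bases of U(4,10) = C(10,4) = 10! / (4! * 6!) = 210.

210


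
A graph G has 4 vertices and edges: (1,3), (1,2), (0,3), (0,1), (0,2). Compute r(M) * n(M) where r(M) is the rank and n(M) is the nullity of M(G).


r(M) = |V| - c = 4 - 1 = 3.
nullity = |E| - r(M) = 5 - 3 = 2.
Product = 3 * 2 = 6.

6


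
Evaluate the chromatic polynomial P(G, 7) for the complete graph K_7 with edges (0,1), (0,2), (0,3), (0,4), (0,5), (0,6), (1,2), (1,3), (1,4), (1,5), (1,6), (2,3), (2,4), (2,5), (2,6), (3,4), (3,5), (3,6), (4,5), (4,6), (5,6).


P(K_7, k) = k(k-1)(k-2)...(k-6).
P(7) = (7) * (6) * (5) * (4) * (3) * (2) * (1) = 5040.

5040


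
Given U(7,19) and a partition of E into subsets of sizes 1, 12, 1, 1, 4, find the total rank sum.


r(Ai) = min(|Ai|, 7) for each part.
Sum = min(1,7) + min(12,7) + min(1,7) + min(1,7) + min(4,7)
    = 1 + 7 + 1 + 1 + 4
    = 14.

14


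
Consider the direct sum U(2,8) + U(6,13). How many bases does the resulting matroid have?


Bases of a direct sum M1 + M2: |B| = |B(M1)| * |B(M2)|.
|B(U(2,8))| = C(8,2) = 28.
|B(U(6,13))| = C(13,6) = 1716.
Total bases = 28 * 1716 = 48048.

48048


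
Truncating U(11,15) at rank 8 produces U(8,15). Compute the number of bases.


Truncating U(11,15) to rank 8 gives U(8,15).
Bases of U(8,15) are all 8-element subsets of 15 elements.
Number of bases = C(15,8) = 15! / (8! * 7!) = 6435.

6435


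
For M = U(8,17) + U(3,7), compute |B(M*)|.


(M1+M2)* = M1* + M2*.
M1* = U(9,17), bases: C(17,9) = 24310.
M2* = U(4,7), bases: C(7,4) = 35.
|B(M*)| = 24310 * 35 = 850850.

850850


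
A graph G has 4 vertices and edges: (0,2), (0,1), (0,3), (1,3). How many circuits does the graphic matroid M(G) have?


A circuit in a graphic matroid = edge set of a simple cycle.
G has 4 vertices and 4 edges.
Enumerating all minimal edge subsets forming cycles...
Total circuits found: 1.

1


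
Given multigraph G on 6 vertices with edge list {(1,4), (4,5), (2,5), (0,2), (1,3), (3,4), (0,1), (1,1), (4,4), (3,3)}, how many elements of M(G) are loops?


In a graphic matroid, a loop is a self-loop edge (u,u) with rank 0.
Examining all 10 edges for self-loops...
Self-loops found: (1,1), (4,4), (3,3)
Number of loops = 3.

3


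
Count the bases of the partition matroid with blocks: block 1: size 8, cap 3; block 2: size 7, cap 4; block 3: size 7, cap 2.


A basis picks exactly ci elements from block i.
Number of bases = product of C(|Si|, ci).
= C(8,3) * C(7,4) * C(7,2)
= 56 * 35 * 21
= 41160.

41160


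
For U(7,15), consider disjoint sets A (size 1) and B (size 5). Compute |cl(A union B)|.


|A union B| = 1 + 5 = 6 (disjoint).
In U(7,15), cl(S) = S if |S| < 7, else cl(S) = E.
Since 6 < 7, cl(A union B) = A union B.
|cl(A union B)| = 6.

6


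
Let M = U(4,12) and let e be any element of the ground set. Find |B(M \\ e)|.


Deleting e from U(4,12) gives U(4,11) since n > r.
Bases of U(4,11) = (11 choose 4) = 330.

330


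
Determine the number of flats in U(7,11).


Flats of U(7,11): every subset of size < 7 is a flat, plus E itself.
Count = C(11,0) + C(11,1) + C(11,2) + C(11,3) + C(11,4) + C(11,5) + C(11,6) + 1
     = 1 + 11 + 55 + 165 + 330 + 462 + 462 + 1
     = 1487.

1487


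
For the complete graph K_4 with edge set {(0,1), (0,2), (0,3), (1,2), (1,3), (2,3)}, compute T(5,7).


T(K_4; x,y) = x^3 + 3x^2 + 4xy + 2x + y^3 + 3y^2 + 2y.
Substituting x=5, y=7:
= 125 + 75 + 140 + 10 + 343 + 147 + 14
= 854.

854


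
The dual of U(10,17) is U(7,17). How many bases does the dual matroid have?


The dual of U(r,n) is U(n-r, n) = U(7,17).
Bases of U(7,17) are all (7)-element subsets.
|B(M*)| = C(17,7) = 17! / (7! * 10!) = 19448.

19448


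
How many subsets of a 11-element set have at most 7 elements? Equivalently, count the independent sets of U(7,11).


Independent sets of U(7,11) are all subsets of size <= 7.
Count = C(11,0) + C(11,1) + C(11,2) + C(11,3) + C(11,4) + C(11,5) + C(11,6) + C(11,7)
     = 1 + 11 + 55 + 165 + 330 + 462 + 462 + 330
     = 1816.

1816


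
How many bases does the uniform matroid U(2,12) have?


Bases of U(2,12) are all 2-element subsets of the 12-element ground set.
Number of bases = C(12,2).
C(12,2) = (12 * 11) / (1 * 2) = 66.

66


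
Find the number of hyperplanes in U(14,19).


Hyperplanes of U(14,19) are flats of rank 13.
In a uniform matroid, these are exactly the (13)-element subsets.
Count = C(19,13) = 19! / (13! * 6!) = 27132.

27132


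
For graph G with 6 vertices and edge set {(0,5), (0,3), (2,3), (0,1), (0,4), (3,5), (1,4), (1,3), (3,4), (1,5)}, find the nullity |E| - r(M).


Cycle rank (nullity) = |E| - r(M) = |E| - (|V| - c).
|E| = 10, |V| = 6, c = 1.
Nullity = 10 - (6 - 1) = 10 - 5 = 5.

5


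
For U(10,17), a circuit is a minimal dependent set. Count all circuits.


In U(10,17), circuits are the (11)-element subsets.
Any set of 11 elements is dependent, and removing any one element gives
an independent set of size 10, so it is a minimal dependent set.
Number of circuits = C(17,11) = 12376.

12376


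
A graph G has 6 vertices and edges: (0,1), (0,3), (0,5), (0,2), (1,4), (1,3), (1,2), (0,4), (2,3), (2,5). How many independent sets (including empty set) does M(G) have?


An independent set in a graphic matroid is an acyclic edge subset.
G has 6 vertices and 10 edges.
Enumerate all 2^10 = 1024 subsets, checking for acyclicity.
Total independent sets = 430.

430


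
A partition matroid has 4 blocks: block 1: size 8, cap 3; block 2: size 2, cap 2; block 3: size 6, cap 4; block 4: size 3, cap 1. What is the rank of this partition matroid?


Rank of a partition matroid = sum of min(|Si|, ci) for each block.
= min(8,3) + min(2,2) + min(6,4) + min(3,1)
= 3 + 2 + 4 + 1
= 10.

10


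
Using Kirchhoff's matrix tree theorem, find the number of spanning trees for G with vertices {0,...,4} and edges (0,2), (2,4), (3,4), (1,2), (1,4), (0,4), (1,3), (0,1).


By Kirchhoff's matrix tree theorem, the number of spanning trees equals
the determinant of any cofactor of the Laplacian matrix L.
G has 5 vertices and 8 edges.
Computing the (4 x 4) cofactor determinant gives 40.

40


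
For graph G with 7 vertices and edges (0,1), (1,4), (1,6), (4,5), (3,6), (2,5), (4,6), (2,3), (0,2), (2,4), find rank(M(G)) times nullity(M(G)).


r(M) = |V| - c = 7 - 1 = 6.
nullity = |E| - r(M) = 10 - 6 = 4.
Product = 6 * 4 = 24.

24


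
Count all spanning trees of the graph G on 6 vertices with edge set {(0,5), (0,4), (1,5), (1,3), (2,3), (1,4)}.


By Kirchhoff's matrix tree theorem, the number of spanning trees equals
the determinant of any cofactor of the Laplacian matrix L.
G has 6 vertices and 6 edges.
Computing the (5 x 5) cofactor determinant gives 4.

4


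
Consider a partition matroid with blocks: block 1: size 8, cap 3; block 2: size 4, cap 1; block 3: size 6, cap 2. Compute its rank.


Rank of a partition matroid = sum of min(|Si|, ci) for each block.
= min(8,3) + min(4,1) + min(6,2)
= 3 + 1 + 2
= 6.

6


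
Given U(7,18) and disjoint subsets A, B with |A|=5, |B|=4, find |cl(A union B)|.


|A union B| = 5 + 4 = 9 (disjoint).
In U(7,18), cl(S) = S if |S| < 7, else cl(S) = E.
Since 9 >= 7, cl(A union B) = E.
|cl(A union B)| = 18.

18


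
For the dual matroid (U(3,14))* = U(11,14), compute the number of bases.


The dual of U(r,n) is U(n-r, n) = U(11,14).
Bases of U(11,14) are all (11)-element subsets.
|B(M*)| = C(14,11) = 364.

364


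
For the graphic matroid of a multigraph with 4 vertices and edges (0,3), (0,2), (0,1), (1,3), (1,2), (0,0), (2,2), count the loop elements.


In a graphic matroid, a loop is a self-loop edge (u,u) with rank 0.
Examining all 7 edges for self-loops...
Self-loops found: (0,0), (2,2)
Number of loops = 2.

2


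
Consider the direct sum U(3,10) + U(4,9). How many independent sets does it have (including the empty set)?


For a direct sum, |I(M1+M2)| = |I(M1)| * |I(M2)|.
|I(U(3,10))| = sum C(10,k) for k=0..3 = 176.
|I(U(4,9))| = sum C(9,k) for k=0..4 = 256.
Total = 176 * 256 = 45056.

45056


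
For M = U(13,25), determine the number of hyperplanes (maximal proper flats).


Hyperplanes of U(13,25) are flats of rank 12.
In a uniform matroid, these are exactly the (12)-element subsets.
Count = (25 choose 12) = 5200300.

5200300


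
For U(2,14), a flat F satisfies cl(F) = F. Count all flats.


Flats of U(2,14): every subset of size < 2 is a flat, plus E itself.
Count = C(14,0) + C(14,1) + 1
     = 1 + 14 + 1
     = 16.

16


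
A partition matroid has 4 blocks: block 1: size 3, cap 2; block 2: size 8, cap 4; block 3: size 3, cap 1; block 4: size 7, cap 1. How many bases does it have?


A basis picks exactly ci elements from block i.
Number of bases = product of C(|Si|, ci).
= C(3,2) * C(8,4) * C(3,1) * C(7,1)
= 3 * 70 * 3 * 7
= 4410.

4410


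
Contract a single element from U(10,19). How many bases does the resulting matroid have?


Contracting e from U(10,19) gives U(9,18).
Bases of U(9,18) = (18 choose 9) = 48620.

48620


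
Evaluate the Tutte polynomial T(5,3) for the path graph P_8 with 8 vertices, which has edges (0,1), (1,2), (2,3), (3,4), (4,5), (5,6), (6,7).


A path on 8 vertices is a tree with 7 edges.
T(x,y) = x^(7) for any tree.
T(5,3) = 5^7 = 78125.

78125


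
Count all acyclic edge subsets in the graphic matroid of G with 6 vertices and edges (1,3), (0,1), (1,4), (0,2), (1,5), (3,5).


An independent set in a graphic matroid is an acyclic edge subset.
G has 6 vertices and 6 edges.
Enumerate all 2^6 = 64 subsets, checking for acyclicity.
Total independent sets = 56.

56


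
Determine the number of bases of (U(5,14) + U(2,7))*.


(M1+M2)* = M1* + M2*.
M1* = U(9,14), bases: C(14,9) = 2002.
M2* = U(5,7), bases: C(7,5) = 21.
|B(M*)| = 2002 * 21 = 42042.

42042


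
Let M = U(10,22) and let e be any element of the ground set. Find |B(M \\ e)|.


Deleting e from U(10,22) gives U(10,21) since n > r.
Bases of U(10,21) = C(21,10) = 352716.

352716


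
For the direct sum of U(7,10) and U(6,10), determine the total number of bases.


Bases of a direct sum M1 + M2: |B| = |B(M1)| * |B(M2)|.
|B(U(7,10))| = C(10,7) = 120.
|B(U(6,10))| = C(10,6) = 210.
Total bases = 120 * 210 = 25200.

25200


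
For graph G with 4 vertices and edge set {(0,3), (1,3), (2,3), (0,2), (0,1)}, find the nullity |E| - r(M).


Cycle rank (nullity) = |E| - r(M) = |E| - (|V| - c).
|E| = 5, |V| = 4, c = 1.
Nullity = 5 - (4 - 1) = 5 - 3 = 2.

2


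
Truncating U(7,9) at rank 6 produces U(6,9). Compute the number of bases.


Truncating U(7,9) to rank 6 gives U(6,9).
Bases of U(6,9) are all 6-element subsets of 9 elements.
Number of bases = C(9,6) = 9! / (6! * 3!) = 84.

84


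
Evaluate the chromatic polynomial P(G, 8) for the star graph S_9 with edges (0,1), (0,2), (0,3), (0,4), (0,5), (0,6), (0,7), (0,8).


P(tree, k) = k * (k-1)^(8) for any tree on 9 vertices.
P(8) = 8 * 7^8 = 8 * 5764801 = 46118408.

46118408


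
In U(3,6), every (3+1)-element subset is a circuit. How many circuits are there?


In U(3,6), circuits are the (4)-element subsets.
Any set of 4 elements is dependent, and removing any one element gives
an independent set of size 3, so it is a minimal dependent set.
Number of circuits = (6 choose 4) = 15.

15


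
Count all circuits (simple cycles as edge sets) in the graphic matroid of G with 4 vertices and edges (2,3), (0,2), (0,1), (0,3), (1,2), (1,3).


A circuit in a graphic matroid = edge set of a simple cycle.
G has 4 vertices and 6 edges.
Enumerating all minimal edge subsets forming cycles...
Total circuits found: 7.

7


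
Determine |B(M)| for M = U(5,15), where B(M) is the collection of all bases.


Bases of U(5,15) are all 5-element subsets of the 15-element ground set.
Number of bases = C(15,5).
C(15,5) = 15! / (5! * 10!) = 3003.

3003


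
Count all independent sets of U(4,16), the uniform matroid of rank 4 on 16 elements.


Independent sets of U(4,16) are all subsets of size <= 4.
Count = C(16,0) + C(16,1) + C(16,2) + C(16,3) + C(16,4)
     = 1 + 16 + 120 + 560 + 1820
     = 2517.

2517


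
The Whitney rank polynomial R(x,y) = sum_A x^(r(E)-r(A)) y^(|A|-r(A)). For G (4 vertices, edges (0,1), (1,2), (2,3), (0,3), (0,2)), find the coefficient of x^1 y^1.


R(x,y) = sum over A in 2^E of x^(r(E)-r(A)) * y^(|A|-r(A)).
G has 4 vertices, 5 edges. r(E) = 3.
Enumerate all 2^5 = 32 subsets.
Count subsets with r(E)-r(A)=1 and |A|-r(A)=1: 2.

2


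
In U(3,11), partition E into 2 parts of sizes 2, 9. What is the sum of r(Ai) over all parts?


r(Ai) = min(|Ai|, 3) for each part.
Sum = min(2,3) + min(9,3)
    = 2 + 3
    = 5.

5


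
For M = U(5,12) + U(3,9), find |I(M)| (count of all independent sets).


For a direct sum, |I(M1+M2)| = |I(M1)| * |I(M2)|.
|I(U(5,12))| = sum C(12,k) for k=0..5 = 1586.
|I(U(3,9))| = sum C(9,k) for k=0..3 = 130.
Total = 1586 * 130 = 206180.

206180


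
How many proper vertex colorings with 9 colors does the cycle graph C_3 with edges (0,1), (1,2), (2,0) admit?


P(C_3, k) = (k-1)^3 + (-1)^3*(k-1).
P(9) = (8)^3 - 8
= 512 - 8 = 504.

504


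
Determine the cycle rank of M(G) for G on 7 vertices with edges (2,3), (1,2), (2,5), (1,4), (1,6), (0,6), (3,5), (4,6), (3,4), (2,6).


Cycle rank (nullity) = |E| - r(M) = |E| - (|V| - c).
|E| = 10, |V| = 7, c = 1.
Nullity = 10 - (7 - 1) = 10 - 6 = 4.

4


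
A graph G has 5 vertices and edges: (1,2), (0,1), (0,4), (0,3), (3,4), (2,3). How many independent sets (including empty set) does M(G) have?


An independent set in a graphic matroid is an acyclic edge subset.
G has 5 vertices and 6 edges.
Enumerate all 2^6 = 64 subsets, checking for acyclicity.
Total independent sets = 52.

52


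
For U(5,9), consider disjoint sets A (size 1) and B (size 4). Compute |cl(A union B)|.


|A union B| = 1 + 4 = 5 (disjoint).
In U(5,9), cl(S) = S if |S| < 5, else cl(S) = E.
Since 5 >= 5, cl(A union B) = E.
|cl(A union B)| = 9.

9


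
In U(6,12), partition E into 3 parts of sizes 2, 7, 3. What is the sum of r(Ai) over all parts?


r(Ai) = min(|Ai|, 6) for each part.
Sum = min(2,6) + min(7,6) + min(3,6)
    = 2 + 6 + 3
    = 11.

11


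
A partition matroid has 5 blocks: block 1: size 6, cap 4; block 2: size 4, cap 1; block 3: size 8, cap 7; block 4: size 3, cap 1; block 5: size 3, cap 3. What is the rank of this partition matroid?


Rank of a partition matroid = sum of min(|Si|, ci) for each block.
= min(6,4) + min(4,1) + min(8,7) + min(3,1) + min(3,3)
= 4 + 1 + 7 + 1 + 3
= 16.

16


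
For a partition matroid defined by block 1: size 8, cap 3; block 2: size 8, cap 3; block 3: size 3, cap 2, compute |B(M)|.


A basis picks exactly ci elements from block i.
Number of bases = product of C(|Si|, ci).
= C(8,3) * C(8,3) * C(3,2)
= 56 * 56 * 3
= 9408.

9408


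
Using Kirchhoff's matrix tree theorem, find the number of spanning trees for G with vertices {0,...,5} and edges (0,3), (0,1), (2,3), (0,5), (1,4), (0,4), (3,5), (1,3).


By Kirchhoff's matrix tree theorem, the number of spanning trees equals
the determinant of any cofactor of the Laplacian matrix L.
G has 6 vertices and 8 edges.
Computing the (5 x 5) cofactor determinant gives 21.

21


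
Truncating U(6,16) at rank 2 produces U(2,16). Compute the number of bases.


Truncating U(6,16) to rank 2 gives U(2,16).
Bases of U(2,16) are all 2-element subsets of 16 elements.
Number of bases = (16 choose 2) = 120.

120


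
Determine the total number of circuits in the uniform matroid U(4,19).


In U(4,19), circuits are the (5)-element subsets.
Any set of 5 elements is dependent, and removing any one element gives
an independent set of size 4, so it is a minimal dependent set.
Number of circuits = C(19,5) = 11628.

11628


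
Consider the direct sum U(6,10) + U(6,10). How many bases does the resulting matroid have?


Bases of a direct sum M1 + M2: |B| = |B(M1)| * |B(M2)|.
|B(U(6,10))| = C(10,6) = 210.
|B(U(6,10))| = C(10,6) = 210.
Total bases = 210 * 210 = 44100.

44100


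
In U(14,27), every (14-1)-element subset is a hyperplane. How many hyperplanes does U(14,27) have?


Hyperplanes of U(14,27) are flats of rank 13.
In a uniform matroid, these are exactly the (13)-element subsets.
Count = (27 choose 13) = 20058300.

20058300


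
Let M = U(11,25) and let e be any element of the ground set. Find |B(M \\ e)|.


Deleting e from U(11,25) gives U(11,24) since n > r.
Bases of U(11,24) = C(24,11) = 24! / (11! * 13!) = 2496144.

2496144


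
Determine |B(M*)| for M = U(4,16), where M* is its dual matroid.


The dual of U(r,n) is U(n-r, n) = U(12,16).
Bases of U(12,16) are all (12)-element subsets.
|B(M*)| = C(16,12) = 16! / (12! * 4!) = 1820.

1820


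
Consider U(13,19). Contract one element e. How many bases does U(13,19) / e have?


Contracting e from U(13,19) gives U(12,18).
Bases of U(12,18) = C(18,12) = 18! / (12! * 6!) = 18564.

18564


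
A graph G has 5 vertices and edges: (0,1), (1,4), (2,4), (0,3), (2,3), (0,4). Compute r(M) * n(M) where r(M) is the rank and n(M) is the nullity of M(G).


r(M) = |V| - c = 5 - 1 = 4.
nullity = |E| - r(M) = 6 - 4 = 2.
Product = 4 * 2 = 8.

8


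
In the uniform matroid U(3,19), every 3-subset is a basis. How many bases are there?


Bases of U(3,19) are all 3-element subsets of the 19-element ground set.
Number of bases = C(19,3).
C(19,3) = 19! / (3! * 16!) = 969.

969


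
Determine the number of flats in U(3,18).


Flats of U(3,18): every subset of size < 3 is a flat, plus E itself.
Count = C(18,0) + C(18,1) + C(18,2) + 1
     = 1 + 18 + 153 + 1
     = 173.

173


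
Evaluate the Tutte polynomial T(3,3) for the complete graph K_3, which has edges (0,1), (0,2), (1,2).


T(K_3; x,y) = x^2 + x + y.
T(3,3) = 9 + 3 + 3 = 15.

15


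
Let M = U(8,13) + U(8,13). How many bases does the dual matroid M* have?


(M1+M2)* = M1* + M2*.
M1* = U(5,13), bases: C(13,5) = 1287.
M2* = U(5,13), bases: C(13,5) = 1287.
|B(M*)| = 1287 * 1287 = 1656369.

1656369


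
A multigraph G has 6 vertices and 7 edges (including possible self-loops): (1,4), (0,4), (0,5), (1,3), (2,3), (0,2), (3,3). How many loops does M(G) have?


In a graphic matroid, a loop is a self-loop edge (u,u) with rank 0.
Examining all 7 edges for self-loops...
Self-loops found: (3,3)
Number of loops = 1.

1


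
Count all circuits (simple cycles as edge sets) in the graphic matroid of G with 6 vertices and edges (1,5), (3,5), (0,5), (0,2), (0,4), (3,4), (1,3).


A circuit in a graphic matroid = edge set of a simple cycle.
G has 6 vertices and 7 edges.
Enumerating all minimal edge subsets forming cycles...
Total circuits found: 3.

3


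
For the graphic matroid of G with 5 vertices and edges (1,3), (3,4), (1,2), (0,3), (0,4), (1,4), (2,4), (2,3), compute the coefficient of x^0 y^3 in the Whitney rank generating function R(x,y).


R(x,y) = sum over A in 2^E of x^(r(E)-r(A)) * y^(|A|-r(A)).
G has 5 vertices, 8 edges. r(E) = 4.
Enumerate all 2^8 = 256 subsets.
Count subsets with r(E)-r(A)=0 and |A|-r(A)=3: 8.

8


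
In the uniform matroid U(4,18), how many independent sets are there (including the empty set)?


Independent sets of U(4,18) are all subsets of size <= 4.
Count = C(18,0) + C(18,1) + C(18,2) + C(18,3) + C(18,4)
     = 1 + 18 + 153 + 816 + 3060
     = 4048.

4048


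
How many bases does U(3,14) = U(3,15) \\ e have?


Deleting e from U(3,15) gives U(3,14) since n > r.
Bases of U(3,14) = C(14,3) = (14 * 13 * 12) / (1 * 2 * 3) = 364.

364


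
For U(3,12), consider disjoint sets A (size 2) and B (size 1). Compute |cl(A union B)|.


|A union B| = 2 + 1 = 3 (disjoint).
In U(3,12), cl(S) = S if |S| < 3, else cl(S) = E.
Since 3 >= 3, cl(A union B) = E.
|cl(A union B)| = 12.

12


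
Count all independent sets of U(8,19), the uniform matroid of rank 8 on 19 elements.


Independent sets of U(8,19) are all subsets of size <= 8.
Count = C(19,0) + C(19,1) + C(19,2) + C(19,3) + C(19,4) + C(19,5) + C(19,6) + C(19,7) + C(19,8)
     = 1 + 19 + 171 + 969 + 3876 + 11628 + 27132 + 50388 + 75582
     = 169766.

169766


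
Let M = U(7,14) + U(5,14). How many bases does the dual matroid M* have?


(M1+M2)* = M1* + M2*.
M1* = U(7,14), bases: C(14,7) = 3432.
M2* = U(9,14), bases: C(14,9) = 2002.
|B(M*)| = 3432 * 2002 = 6870864.

6870864


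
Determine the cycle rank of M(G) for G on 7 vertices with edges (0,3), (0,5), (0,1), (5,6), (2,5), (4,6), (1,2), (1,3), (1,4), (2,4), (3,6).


Cycle rank (nullity) = |E| - r(M) = |E| - (|V| - c).
|E| = 11, |V| = 7, c = 1.
Nullity = 11 - (7 - 1) = 11 - 6 = 5.

5


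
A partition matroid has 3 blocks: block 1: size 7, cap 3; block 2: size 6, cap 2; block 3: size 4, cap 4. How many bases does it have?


A basis picks exactly ci elements from block i.
Number of bases = product of C(|Si|, ci).
= C(7,3) * C(6,2) * C(4,4)
= 35 * 15 * 1
= 525.

525


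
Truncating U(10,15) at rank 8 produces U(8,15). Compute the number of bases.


Truncating U(10,15) to rank 8 gives U(8,15).
Bases of U(8,15) are all 8-element subsets of 15 elements.
Number of bases = C(15,8) = 15! / (8! * 7!) = 6435.

6435


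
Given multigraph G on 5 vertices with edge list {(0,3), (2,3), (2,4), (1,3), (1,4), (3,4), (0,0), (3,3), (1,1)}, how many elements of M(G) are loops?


In a graphic matroid, a loop is a self-loop edge (u,u) with rank 0.
Examining all 9 edges for self-loops...
Self-loops found: (0,0), (3,3), (1,1)
Number of loops = 3.

3


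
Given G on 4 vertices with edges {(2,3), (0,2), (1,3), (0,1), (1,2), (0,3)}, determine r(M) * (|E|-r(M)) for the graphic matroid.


r(M) = |V| - c = 4 - 1 = 3.
nullity = |E| - r(M) = 6 - 3 = 3.
Product = 3 * 3 = 9.

9


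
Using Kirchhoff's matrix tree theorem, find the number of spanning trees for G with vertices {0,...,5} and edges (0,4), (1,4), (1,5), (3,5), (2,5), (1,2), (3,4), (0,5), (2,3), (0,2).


By Kirchhoff's matrix tree theorem, the number of spanning trees equals
the determinant of any cofactor of the Laplacian matrix L.
G has 6 vertices and 10 edges.
Computing the (5 x 5) cofactor determinant gives 135.

135


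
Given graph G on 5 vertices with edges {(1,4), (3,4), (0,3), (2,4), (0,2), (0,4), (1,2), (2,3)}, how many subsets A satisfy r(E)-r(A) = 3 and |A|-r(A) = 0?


R(x,y) = sum over A in 2^E of x^(r(E)-r(A)) * y^(|A|-r(A)).
G has 5 vertices, 8 edges. r(E) = 4.
Enumerate all 2^8 = 256 subsets.
Count subsets with r(E)-r(A)=3 and |A|-r(A)=0: 8.

8


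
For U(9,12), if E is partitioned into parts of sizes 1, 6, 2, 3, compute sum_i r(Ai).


r(Ai) = min(|Ai|, 9) for each part.
Sum = min(1,9) + min(6,9) + min(2,9) + min(3,9)
    = 1 + 6 + 2 + 3
    = 12.

12


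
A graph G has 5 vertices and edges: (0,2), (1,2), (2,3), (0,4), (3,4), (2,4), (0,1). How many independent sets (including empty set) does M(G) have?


An independent set in a graphic matroid is an acyclic edge subset.
G has 5 vertices and 7 edges.
Enumerate all 2^7 = 128 subsets, checking for acyclicity.
Total independent sets = 82.

82


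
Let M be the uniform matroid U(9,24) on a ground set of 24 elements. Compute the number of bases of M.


Bases of U(9,24) are all 9-element subsets of the 24-element ground set.
Number of bases = C(24,9).
C(24,9) = 1307504.

1307504


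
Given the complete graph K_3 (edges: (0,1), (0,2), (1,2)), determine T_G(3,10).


T(K_3; x,y) = x^2 + x + y.
T(3,10) = 9 + 3 + 10 = 22.

22


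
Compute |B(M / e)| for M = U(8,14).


Contracting e from U(8,14) gives U(7,13).
Bases of U(7,13) = C(13,7) = 13! / (7! * 6!) = 1716.

1716


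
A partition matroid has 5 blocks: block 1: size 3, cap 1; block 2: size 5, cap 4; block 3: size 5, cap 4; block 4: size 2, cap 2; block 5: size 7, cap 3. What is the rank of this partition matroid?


Rank of a partition matroid = sum of min(|Si|, ci) for each block.
= min(3,1) + min(5,4) + min(5,4) + min(2,2) + min(7,3)
= 1 + 4 + 4 + 2 + 3
= 14.

14


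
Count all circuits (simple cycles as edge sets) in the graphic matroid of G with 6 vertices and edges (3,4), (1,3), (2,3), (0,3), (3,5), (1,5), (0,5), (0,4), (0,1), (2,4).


A circuit in a graphic matroid = edge set of a simple cycle.
G has 6 vertices and 10 edges.
Enumerating all minimal edge subsets forming cycles...
Total circuits found: 18.

18


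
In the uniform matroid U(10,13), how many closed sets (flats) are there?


Flats of U(10,13): every subset of size < 10 is a flat, plus E itself.
Count = (13 choose 0) + (13 choose 1) + (13 choose 2) + (13 choose 3) + (13 choose 4) + (13 choose 5) + (13 choose 6) + (13 choose 7) + (13 choose 8) + (13 choose 9) + 1
     = 1 + 13 + 78 + 286 + 715 + 1287 + 1716 + 1716 + 1287 + 715 + 1
     = 7815.

7815


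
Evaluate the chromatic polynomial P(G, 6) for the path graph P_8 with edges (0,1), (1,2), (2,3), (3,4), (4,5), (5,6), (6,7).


P(P_8, k) = k * (k-1)^(7).
P(6) = 6 * 5^7 = 6 * 78125 = 468750.

468750


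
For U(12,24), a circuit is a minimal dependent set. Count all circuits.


In U(12,24), circuits are the (13)-element subsets.
Any set of 13 elements is dependent, and removing any one element gives
an independent set of size 12, so it is a minimal dependent set.
Number of circuits = C(24,13) = 24! / (13! * 11!) = 2496144.

2496144


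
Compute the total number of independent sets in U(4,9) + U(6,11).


For a direct sum, |I(M1+M2)| = |I(M1)| * |I(M2)|.
|I(U(4,9))| = sum C(9,k) for k=0..4 = 256.
|I(U(6,11))| = sum C(11,k) for k=0..6 = 1486.
Total = 256 * 1486 = 380416.

380416


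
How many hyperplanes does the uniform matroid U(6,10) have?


Hyperplanes of U(6,10) are flats of rank 5.
In a uniform matroid, these are exactly the (5)-element subsets.
Count = C(10,5) = 252.

252


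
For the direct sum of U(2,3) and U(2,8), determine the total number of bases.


Bases of a direct sum M1 + M2: |B| = |B(M1)| * |B(M2)|.
|B(U(2,3))| = C(3,2) = 3.
|B(U(2,8))| = C(8,2) = 28.
Total bases = 3 * 28 = 84.

84


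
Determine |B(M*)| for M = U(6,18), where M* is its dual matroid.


The dual of U(r,n) is U(n-r, n) = U(12,18).
Bases of U(12,18) are all (12)-element subsets.
|B(M*)| = (18 choose 12) = 18564.

18564


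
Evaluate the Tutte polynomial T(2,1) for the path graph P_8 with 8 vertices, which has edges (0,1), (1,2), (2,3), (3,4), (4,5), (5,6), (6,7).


A path on 8 vertices is a tree with 7 edges.
T(x,y) = x^(7) for any tree.
T(2,1) = 2^7 = 128.

128


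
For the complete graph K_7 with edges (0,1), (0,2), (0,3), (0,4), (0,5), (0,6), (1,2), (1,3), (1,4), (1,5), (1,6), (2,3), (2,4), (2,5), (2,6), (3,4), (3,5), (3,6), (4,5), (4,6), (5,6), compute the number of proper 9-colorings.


P(K_7, k) = k(k-1)(k-2)...(k-6).
P(9) = (9) * (8) * (7) * (6) * (5) * (4) * (3) = 181440.

181440


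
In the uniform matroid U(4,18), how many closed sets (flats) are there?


Flats of U(4,18): every subset of size < 4 is a flat, plus E itself.
Count = (18 choose 0) + (18 choose 1) + (18 choose 2) + (18 choose 3) + 1
     = 1 + 18 + 153 + 816 + 1
     = 989.

989


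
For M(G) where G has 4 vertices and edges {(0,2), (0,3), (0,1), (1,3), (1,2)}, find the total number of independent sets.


An independent set in a graphic matroid is an acyclic edge subset.
G has 4 vertices and 5 edges.
Enumerate all 2^5 = 32 subsets, checking for acyclicity.
Total independent sets = 24.

24


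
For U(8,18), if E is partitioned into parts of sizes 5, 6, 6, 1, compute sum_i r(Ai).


r(Ai) = min(|Ai|, 8) for each part.
Sum = min(5,8) + min(6,8) + min(6,8) + min(1,8)
    = 5 + 6 + 6 + 1
    = 18.

18


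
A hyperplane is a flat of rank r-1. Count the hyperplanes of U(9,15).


Hyperplanes of U(9,15) are flats of rank 8.
In a uniform matroid, these are exactly the (8)-element subsets.
Count = C(15,8) = 15! / (8! * 7!) = 6435.

6435


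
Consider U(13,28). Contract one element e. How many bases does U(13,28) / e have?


Contracting e from U(13,28) gives U(12,27).
Bases of U(12,27) = C(27,12) = 17383860.

17383860


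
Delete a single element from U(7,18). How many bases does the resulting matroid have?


Deleting e from U(7,18) gives U(7,17) since n > r.
Bases of U(7,17) = C(17,7) = 19448.

19448


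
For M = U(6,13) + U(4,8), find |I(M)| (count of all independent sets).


For a direct sum, |I(M1+M2)| = |I(M1)| * |I(M2)|.
|I(U(6,13))| = sum C(13,k) for k=0..6 = 4096.
|I(U(4,8))| = sum C(8,k) for k=0..4 = 163.
Total = 4096 * 163 = 667648.

667648


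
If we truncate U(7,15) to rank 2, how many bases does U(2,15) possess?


Truncating U(7,15) to rank 2 gives U(2,15).
Bases of U(2,15) are all 2-element subsets of 15 elements.
Number of bases = C(15,2) = 15! / (2! * 13!) = 105.

105


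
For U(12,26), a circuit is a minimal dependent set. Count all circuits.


In U(12,26), circuits are the (13)-element subsets.
Any set of 13 elements is dependent, and removing any one element gives
an independent set of size 12, so it is a minimal dependent set.
Number of circuits = (26 choose 13) = 10400600.

10400600


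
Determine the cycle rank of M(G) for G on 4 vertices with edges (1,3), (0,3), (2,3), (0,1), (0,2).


Cycle rank (nullity) = |E| - r(M) = |E| - (|V| - c).
|E| = 5, |V| = 4, c = 1.
Nullity = 5 - (4 - 1) = 5 - 3 = 2.

2


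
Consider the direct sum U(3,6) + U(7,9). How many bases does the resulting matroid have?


Bases of a direct sum M1 + M2: |B| = |B(M1)| * |B(M2)|.
|B(U(3,6))| = C(6,3) = 20.
|B(U(7,9))| = C(9,7) = 36.
Total bases = 20 * 36 = 720.

720


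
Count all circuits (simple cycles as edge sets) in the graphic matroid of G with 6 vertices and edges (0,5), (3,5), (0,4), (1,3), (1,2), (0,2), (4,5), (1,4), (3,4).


A circuit in a graphic matroid = edge set of a simple cycle.
G has 6 vertices and 9 edges.
Enumerating all minimal edge subsets forming cycles...
Total circuits found: 13.

13


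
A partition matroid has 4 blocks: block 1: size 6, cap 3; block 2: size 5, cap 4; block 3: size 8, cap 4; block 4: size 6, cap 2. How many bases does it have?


A basis picks exactly ci elements from block i.
Number of bases = product of C(|Si|, ci).
= C(6,3) * C(5,4) * C(8,4) * C(6,2)
= 20 * 5 * 70 * 15
= 105000.

105000


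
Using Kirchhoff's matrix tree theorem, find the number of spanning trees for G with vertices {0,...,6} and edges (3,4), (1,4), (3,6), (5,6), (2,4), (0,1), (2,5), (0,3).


By Kirchhoff's matrix tree theorem, the number of spanning trees equals
the determinant of any cofactor of the Laplacian matrix L.
G has 7 vertices and 8 edges.
Computing the (6 x 6) cofactor determinant gives 19.

19


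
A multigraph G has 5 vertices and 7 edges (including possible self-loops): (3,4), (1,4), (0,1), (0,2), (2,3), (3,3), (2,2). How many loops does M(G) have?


In a graphic matroid, a loop is a self-loop edge (u,u) with rank 0.
Examining all 7 edges for self-loops...
Self-loops found: (3,3), (2,2)
Number of loops = 2.

2


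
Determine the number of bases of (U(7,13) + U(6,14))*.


(M1+M2)* = M1* + M2*.
M1* = U(6,13), bases: C(13,6) = 1716.
M2* = U(8,14), bases: C(14,8) = 3003.
|B(M*)| = 1716 * 3003 = 5153148.

5153148


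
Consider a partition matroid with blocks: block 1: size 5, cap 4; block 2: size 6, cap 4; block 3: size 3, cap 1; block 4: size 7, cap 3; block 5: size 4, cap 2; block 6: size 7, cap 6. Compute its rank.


Rank of a partition matroid = sum of min(|Si|, ci) for each block.
= min(5,4) + min(6,4) + min(3,1) + min(7,3) + min(4,2) + min(7,6)
= 4 + 4 + 1 + 3 + 2 + 6
= 20.

20


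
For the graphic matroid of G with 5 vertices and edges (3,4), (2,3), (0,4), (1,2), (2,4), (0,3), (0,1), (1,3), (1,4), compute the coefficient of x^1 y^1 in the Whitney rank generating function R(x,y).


R(x,y) = sum over A in 2^E of x^(r(E)-r(A)) * y^(|A|-r(A)).
G has 5 vertices, 9 edges. r(E) = 4.
Enumerate all 2^9 = 512 subsets.
Count subsets with r(E)-r(A)=1 and |A|-r(A)=1: 51.

51


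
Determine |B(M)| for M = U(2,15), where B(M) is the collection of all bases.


Bases of U(2,15) are all 2-element subsets of the 15-element ground set.
Number of bases = C(15,2).
(15 choose 2) = 105.

105
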